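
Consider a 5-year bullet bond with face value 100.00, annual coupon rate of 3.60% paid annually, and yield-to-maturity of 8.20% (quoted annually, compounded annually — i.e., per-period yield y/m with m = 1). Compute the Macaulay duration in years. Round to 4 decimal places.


Answer: Macaulay duration = 4.6226 years

Derivation:
Coupon per period c = face * coupon_rate / m = 3.600000
Periods per year m = 1; per-period yield y/m = 0.082000
Number of cashflows N = 5
Cashflows (t years, CF_t, discount factor 1/(1+y/m)^(m*t), PV):
  t = 1.0000: CF_t = 3.600000, DF = 0.924214, PV = 3.327172
  t = 2.0000: CF_t = 3.600000, DF = 0.854172, PV = 3.075020
  t = 3.0000: CF_t = 3.600000, DF = 0.789438, PV = 2.841978
  t = 4.0000: CF_t = 3.600000, DF = 0.729610, PV = 2.626597
  t = 5.0000: CF_t = 103.600000, DF = 0.674316, PV = 69.859175
Price P = sum_t PV_t = 81.729942
Macaulay numerator sum_t t * PV_t:
  t * PV_t at t = 1.0000: 3.327172
  t * PV_t at t = 2.0000: 6.150040
  t * PV_t at t = 3.0000: 8.525934
  t * PV_t at t = 4.0000: 10.506388
  t * PV_t at t = 5.0000: 349.295874
Macaulay duration D = (sum_t t * PV_t) / P = 377.805409 / 81.729942 = 4.622607


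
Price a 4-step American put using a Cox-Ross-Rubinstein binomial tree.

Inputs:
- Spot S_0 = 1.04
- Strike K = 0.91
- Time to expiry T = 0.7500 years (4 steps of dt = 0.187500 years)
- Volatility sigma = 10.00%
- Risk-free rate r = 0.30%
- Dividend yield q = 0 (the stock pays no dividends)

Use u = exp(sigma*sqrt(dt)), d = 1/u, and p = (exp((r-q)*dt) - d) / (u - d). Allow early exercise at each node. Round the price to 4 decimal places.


Answer: Price = V(0,0) = 0.0023

Derivation:
dt = T/N = 0.187500
u = exp(sigma*sqrt(dt)) = 1.044252; d = 1/u = 0.957623
p = (exp((r-q)*dt) - d) / (u - d) = 0.495671
Discount per step: exp(-r*dt) = 0.999438
Stock lattice S(k, i) with i counting down-moves:
  k=0: S(0,0) = 1.0400
  k=1: S(1,0) = 1.0860; S(1,1) = 0.9959
  k=2: S(2,0) = 1.1341; S(2,1) = 1.0400; S(2,2) = 0.9537
  k=3: S(3,0) = 1.1843; S(3,1) = 1.0860; S(3,2) = 0.9959; S(3,3) = 0.9133
  k=4: S(4,0) = 1.2367; S(4,1) = 1.1341; S(4,2) = 1.0400; S(4,3) = 0.9537; S(4,4) = 0.8746
Terminal payoffs V(N, i) = max(K - S_T, 0):
  V(4,0) = 0.000000; V(4,1) = 0.000000; V(4,2) = 0.000000; V(4,3) = 0.000000; V(4,4) = 0.035396
Backward induction: V(k, i) = exp(-r*dt) * [p * V(k+1, i) + (1-p) * V(k+1, i+1)]; then take max(V_cont, immediate exercise) for American.
  V(3,0) = exp(-r*dt) * [p*0.000000 + (1-p)*0.000000] = 0.000000; exercise = 0.000000; V(3,0) = max -> 0.000000
  V(3,1) = exp(-r*dt) * [p*0.000000 + (1-p)*0.000000] = 0.000000; exercise = 0.000000; V(3,1) = max -> 0.000000
  V(3,2) = exp(-r*dt) * [p*0.000000 + (1-p)*0.000000] = 0.000000; exercise = 0.000000; V(3,2) = max -> 0.000000
  V(3,3) = exp(-r*dt) * [p*0.000000 + (1-p)*0.035396] = 0.017841; exercise = 0.000000; V(3,3) = max -> 0.017841
  V(2,0) = exp(-r*dt) * [p*0.000000 + (1-p)*0.000000] = 0.000000; exercise = 0.000000; V(2,0) = max -> 0.000000
  V(2,1) = exp(-r*dt) * [p*0.000000 + (1-p)*0.000000] = 0.000000; exercise = 0.000000; V(2,1) = max -> 0.000000
  V(2,2) = exp(-r*dt) * [p*0.000000 + (1-p)*0.017841] = 0.008993; exercise = 0.000000; V(2,2) = max -> 0.008993
  V(1,0) = exp(-r*dt) * [p*0.000000 + (1-p)*0.000000] = 0.000000; exercise = 0.000000; V(1,0) = max -> 0.000000
  V(1,1) = exp(-r*dt) * [p*0.000000 + (1-p)*0.008993] = 0.004533; exercise = 0.000000; V(1,1) = max -> 0.004533
  V(0,0) = exp(-r*dt) * [p*0.000000 + (1-p)*0.004533] = 0.002285; exercise = 0.000000; V(0,0) = max -> 0.002285


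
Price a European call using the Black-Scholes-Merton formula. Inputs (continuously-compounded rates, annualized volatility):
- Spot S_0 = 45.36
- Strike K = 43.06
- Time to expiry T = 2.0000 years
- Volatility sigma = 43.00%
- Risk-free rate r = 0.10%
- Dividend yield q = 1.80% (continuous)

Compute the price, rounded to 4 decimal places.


Answer: Price = 10.7560

Derivation:
d1 = (ln(S/K) + (r - q + 0.5*sigma^2) * T) / (sigma * sqrt(T)) = 0.33371521
d2 = d1 - sigma * sqrt(T) = -0.27439662
exp(-rT) = 0.99800200; exp(-qT) = 0.96464029
C = S_0 * exp(-qT) * N(d1) - K * exp(-rT) * N(d2)
N(d1) = 0.63070276; N(d2) = 0.39188992
C = 45.3600 * 0.96464029 * 0.63070276 - 43.0600 * 0.99800200 * 0.39188992 = 10.7560


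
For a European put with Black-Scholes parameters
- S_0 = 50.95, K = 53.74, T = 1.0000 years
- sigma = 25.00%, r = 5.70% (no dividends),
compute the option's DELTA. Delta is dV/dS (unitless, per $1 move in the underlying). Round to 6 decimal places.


Answer: Delta = -0.444429

Derivation:
d1 = 0.1397486259; d2 = -0.1102513741
phi(d1) = 0.3950656314; exp(-qT) = 1.0000000000; exp(-rT) = 0.9445940694
N(-d1) = 0.4444293027
Delta = -exp(-qT) * N(-d1) = -1.0000000000 * 0.4444293027 = -0.444429


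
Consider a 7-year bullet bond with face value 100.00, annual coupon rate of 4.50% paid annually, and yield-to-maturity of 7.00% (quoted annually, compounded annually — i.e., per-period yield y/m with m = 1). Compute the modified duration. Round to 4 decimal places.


Answer: Modified duration = 5.6856

Derivation:
Coupon per period c = face * coupon_rate / m = 4.500000
Periods per year m = 1; per-period yield y/m = 0.070000
Number of cashflows N = 7
Cashflows (t years, CF_t, discount factor 1/(1+y/m)^(m*t), PV):
  t = 1.0000: CF_t = 4.500000, DF = 0.934579, PV = 4.205607
  t = 2.0000: CF_t = 4.500000, DF = 0.873439, PV = 3.930474
  t = 3.0000: CF_t = 4.500000, DF = 0.816298, PV = 3.673340
  t = 4.0000: CF_t = 4.500000, DF = 0.762895, PV = 3.433028
  t = 5.0000: CF_t = 4.500000, DF = 0.712986, PV = 3.208438
  t = 6.0000: CF_t = 4.500000, DF = 0.666342, PV = 2.998540
  t = 7.0000: CF_t = 104.500000, DF = 0.622750, PV = 65.077348
Price P = sum_t PV_t = 86.526776
First compute Macaulay numerator sum_t t * PV_t:
  t * PV_t at t = 1.0000: 4.205607
  t * PV_t at t = 2.0000: 7.860949
  t * PV_t at t = 3.0000: 11.020021
  t * PV_t at t = 4.0000: 13.732114
  t * PV_t at t = 5.0000: 16.042189
  t * PV_t at t = 6.0000: 17.991240
  t * PV_t at t = 7.0000: 455.541436
Macaulay duration D = 526.393556 / 86.526776 = 6.083591
Modified duration = D / (1 + y/m) = 6.083591 / (1 + 0.070000) = 5.685599


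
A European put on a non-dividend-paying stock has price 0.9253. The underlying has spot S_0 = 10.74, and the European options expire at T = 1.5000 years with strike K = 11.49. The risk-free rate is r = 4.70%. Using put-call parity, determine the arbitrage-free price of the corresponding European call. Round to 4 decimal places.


Put-call parity: C - P = S_0 * exp(-qT) - K * exp(-rT).
S_0 * exp(-qT) = 10.7400 * 1.00000000 = 10.74000000
K * exp(-rT) = 11.4900 * 0.93192774 = 10.70784973
C = P + S*exp(-qT) - K*exp(-rT)
C = 0.9253 + 10.74000000 - 10.70784973 = 0.9575

Answer: Call price = 0.9575


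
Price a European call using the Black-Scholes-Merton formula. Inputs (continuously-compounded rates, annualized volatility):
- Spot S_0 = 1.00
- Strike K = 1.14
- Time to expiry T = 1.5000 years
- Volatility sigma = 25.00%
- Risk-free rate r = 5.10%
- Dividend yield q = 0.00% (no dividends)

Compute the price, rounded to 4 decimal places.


Answer: Price = 0.0990

Derivation:
d1 = (ln(S/K) + (r - q + 0.5*sigma^2) * T) / (sigma * sqrt(T)) = -0.02499545
d2 = d1 - sigma * sqrt(T) = -0.33118167
exp(-rT) = 0.92635291; exp(-qT) = 1.00000000
C = S_0 * exp(-qT) * N(d1) - K * exp(-rT) * N(d2)
N(d1) = 0.49002930; N(d2) = 0.37025363
C = 1.0000 * 1.00000000 * 0.49002930 - 1.1400 * 0.92635291 * 0.37025363 = 0.0990


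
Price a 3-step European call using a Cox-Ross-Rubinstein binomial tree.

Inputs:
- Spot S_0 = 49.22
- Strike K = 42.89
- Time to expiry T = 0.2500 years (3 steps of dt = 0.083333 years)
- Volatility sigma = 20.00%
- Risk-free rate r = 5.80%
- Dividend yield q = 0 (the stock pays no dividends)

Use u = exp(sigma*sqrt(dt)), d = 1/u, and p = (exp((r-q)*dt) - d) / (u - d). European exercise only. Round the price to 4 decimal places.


Answer: Price = V(0,0) = 7.1031

Derivation:
dt = T/N = 0.083333
u = exp(sigma*sqrt(dt)) = 1.059434; d = 1/u = 0.943900
p = (exp((r-q)*dt) - d) / (u - d) = 0.527506
Discount per step: exp(-r*dt) = 0.995178
Stock lattice S(k, i) with i counting down-moves:
  k=0: S(0,0) = 49.2200
  k=1: S(1,0) = 52.1454; S(1,1) = 46.4588
  k=2: S(2,0) = 55.2446; S(2,1) = 49.2200; S(2,2) = 43.8524
  k=3: S(3,0) = 58.5280; S(3,1) = 52.1454; S(3,2) = 46.4588; S(3,3) = 41.3923
Terminal payoffs V(N, i) = max(S_T - K, 0):
  V(3,0) = 15.637991; V(3,1) = 9.255353; V(3,2) = 3.568759; V(3,3) = 0.000000
Backward induction: V(k, i) = exp(-r*dt) * [p * V(k+1, i) + (1-p) * V(k+1, i+1)].
  V(2,0) = exp(-r*dt) * [p*15.637991 + (1-p)*9.255353] = 12.561374
  V(2,1) = exp(-r*dt) * [p*9.255353 + (1-p)*3.568759] = 6.536801
  V(2,2) = exp(-r*dt) * [p*3.568759 + (1-p)*0.000000] = 1.873465
  V(1,0) = exp(-r*dt) * [p*12.561374 + (1-p)*6.536801] = 9.667959
  V(1,1) = exp(-r*dt) * [p*6.536801 + (1-p)*1.873465] = 4.312510
  V(0,0) = exp(-r*dt) * [p*9.667959 + (1-p)*4.312510] = 7.103127


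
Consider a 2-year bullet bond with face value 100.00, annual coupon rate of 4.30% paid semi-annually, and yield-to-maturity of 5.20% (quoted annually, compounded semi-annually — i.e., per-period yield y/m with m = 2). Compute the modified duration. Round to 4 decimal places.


Coupon per period c = face * coupon_rate / m = 2.150000
Periods per year m = 2; per-period yield y/m = 0.026000
Number of cashflows N = 4
Cashflows (t years, CF_t, discount factor 1/(1+y/m)^(m*t), PV):
  t = 0.5000: CF_t = 2.150000, DF = 0.974659, PV = 2.095517
  t = 1.0000: CF_t = 2.150000, DF = 0.949960, PV = 2.042414
  t = 1.5000: CF_t = 2.150000, DF = 0.925887, PV = 1.990657
  t = 2.0000: CF_t = 102.150000, DF = 0.902424, PV = 92.182595
Price P = sum_t PV_t = 98.311182
First compute Macaulay numerator sum_t t * PV_t:
  t * PV_t at t = 0.5000: 1.047758
  t * PV_t at t = 1.0000: 2.042414
  t * PV_t at t = 1.5000: 2.985985
  t * PV_t at t = 2.0000: 184.365189
Macaulay duration D = 190.441346 / 98.311182 = 1.937128
Modified duration = D / (1 + y/m) = 1.937128 / (1 + 0.026000) = 1.888039

Answer: Modified duration = 1.8880


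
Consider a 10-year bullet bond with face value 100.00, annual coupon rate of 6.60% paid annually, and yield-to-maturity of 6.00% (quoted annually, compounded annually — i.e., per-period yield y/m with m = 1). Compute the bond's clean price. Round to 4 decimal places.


Answer: Price = 104.4161

Derivation:
Coupon per period c = face * coupon_rate / m = 6.600000
Periods per year m = 1; per-period yield y/m = 0.060000
Number of cashflows N = 10
Cashflows (t years, CF_t, discount factor 1/(1+y/m)^(m*t), PV):
  t = 1.0000: CF_t = 6.600000, DF = 0.943396, PV = 6.226415
  t = 2.0000: CF_t = 6.600000, DF = 0.889996, PV = 5.873977
  t = 3.0000: CF_t = 6.600000, DF = 0.839619, PV = 5.541487
  t = 4.0000: CF_t = 6.600000, DF = 0.792094, PV = 5.227818
  t = 5.0000: CF_t = 6.600000, DF = 0.747258, PV = 4.931904
  t = 6.0000: CF_t = 6.600000, DF = 0.704961, PV = 4.652740
  t = 7.0000: CF_t = 6.600000, DF = 0.665057, PV = 4.389377
  t = 8.0000: CF_t = 6.600000, DF = 0.627412, PV = 4.140922
  t = 9.0000: CF_t = 6.600000, DF = 0.591898, PV = 3.906530
  t = 10.0000: CF_t = 106.600000, DF = 0.558395, PV = 59.524883
Price P = sum_t PV_t = 104.416052


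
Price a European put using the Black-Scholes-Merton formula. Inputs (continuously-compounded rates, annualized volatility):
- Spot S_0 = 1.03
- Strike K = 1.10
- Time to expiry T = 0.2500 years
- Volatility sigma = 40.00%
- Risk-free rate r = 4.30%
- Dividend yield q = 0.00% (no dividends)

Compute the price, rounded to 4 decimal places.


d1 = (ln(S/K) + (r - q + 0.5*sigma^2) * T) / (sigma * sqrt(T)) = -0.17500689
d2 = d1 - sigma * sqrt(T) = -0.37500689
exp(-rT) = 0.98930757; exp(-qT) = 1.00000000
P = K * exp(-rT) * N(-d2) - S_0 * exp(-qT) * N(-d1)
N(-d1) = 0.56946289; N(-d2) = 0.64617233
P = 1.1000 * 0.98930757 * 0.64617233 - 1.0300 * 1.00000000 * 0.56946289 = 0.1166

Answer: Price = 0.1166


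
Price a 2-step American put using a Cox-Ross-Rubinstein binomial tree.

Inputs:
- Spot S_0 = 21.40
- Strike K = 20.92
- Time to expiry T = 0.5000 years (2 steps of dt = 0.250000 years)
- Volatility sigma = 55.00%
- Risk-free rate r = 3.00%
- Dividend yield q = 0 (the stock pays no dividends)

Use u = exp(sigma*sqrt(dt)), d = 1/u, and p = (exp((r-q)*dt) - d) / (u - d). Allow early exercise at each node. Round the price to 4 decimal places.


dt = T/N = 0.250000
u = exp(sigma*sqrt(dt)) = 1.316531; d = 1/u = 0.759572
p = (exp((r-q)*dt) - d) / (u - d) = 0.445197
Discount per step: exp(-r*dt) = 0.992528
Stock lattice S(k, i) with i counting down-moves:
  k=0: S(0,0) = 21.4000
  k=1: S(1,0) = 28.1738; S(1,1) = 16.2548
  k=2: S(2,0) = 37.0916; S(2,1) = 21.4000; S(2,2) = 12.3467
Terminal payoffs V(N, i) = max(K - S_T, 0):
  V(2,0) = 0.000000; V(2,1) = 0.000000; V(2,2) = 8.573274
Backward induction: V(k, i) = exp(-r*dt) * [p * V(k+1, i) + (1-p) * V(k+1, i+1)]; then take max(V_cont, immediate exercise) for American.
  V(1,0) = exp(-r*dt) * [p*0.000000 + (1-p)*0.000000] = 0.000000; exercise = 0.000000; V(1,0) = max -> 0.000000
  V(1,1) = exp(-r*dt) * [p*0.000000 + (1-p)*8.573274] = 4.720941; exercise = 4.665157; V(1,1) = max -> 4.720941
  V(0,0) = exp(-r*dt) * [p*0.000000 + (1-p)*4.720941] = 2.599624; exercise = 0.000000; V(0,0) = max -> 2.599624

Answer: Price = V(0,0) = 2.5996


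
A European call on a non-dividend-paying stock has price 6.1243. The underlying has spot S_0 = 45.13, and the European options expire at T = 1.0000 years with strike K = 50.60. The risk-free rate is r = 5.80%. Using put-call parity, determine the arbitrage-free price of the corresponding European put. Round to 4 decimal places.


Answer: Put price = 8.7430

Derivation:
Put-call parity: C - P = S_0 * exp(-qT) - K * exp(-rT).
S_0 * exp(-qT) = 45.1300 * 1.00000000 = 45.13000000
K * exp(-rT) = 50.6000 * 0.94364995 = 47.74868734
P = C - S*exp(-qT) + K*exp(-rT)
P = 6.1243 - 45.13000000 + 47.74868734 = 8.7430


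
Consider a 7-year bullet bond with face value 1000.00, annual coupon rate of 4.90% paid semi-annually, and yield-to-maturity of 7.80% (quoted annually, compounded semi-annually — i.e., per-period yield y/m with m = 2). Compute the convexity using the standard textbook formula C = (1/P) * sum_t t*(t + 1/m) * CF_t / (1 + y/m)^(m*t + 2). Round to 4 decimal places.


Coupon per period c = face * coupon_rate / m = 24.500000
Periods per year m = 2; per-period yield y/m = 0.039000
Number of cashflows N = 14
Cashflows (t years, CF_t, discount factor 1/(1+y/m)^(m*t), PV):
  t = 0.5000: CF_t = 24.500000, DF = 0.962464, PV = 23.580366
  t = 1.0000: CF_t = 24.500000, DF = 0.926337, PV = 22.695251
  t = 1.5000: CF_t = 24.500000, DF = 0.891566, PV = 21.843360
  t = 2.0000: CF_t = 24.500000, DF = 0.858100, PV = 21.023446
  t = 2.5000: CF_t = 24.500000, DF = 0.825890, PV = 20.234308
  t = 3.0000: CF_t = 24.500000, DF = 0.794889, PV = 19.474791
  t = 3.5000: CF_t = 24.500000, DF = 0.765052, PV = 18.743783
  t = 4.0000: CF_t = 24.500000, DF = 0.736335, PV = 18.040215
  t = 4.5000: CF_t = 24.500000, DF = 0.708696, PV = 17.363056
  t = 5.0000: CF_t = 24.500000, DF = 0.682094, PV = 16.711314
  t = 5.5000: CF_t = 24.500000, DF = 0.656491, PV = 16.084037
  t = 6.0000: CF_t = 24.500000, DF = 0.631849, PV = 15.480305
  t = 6.5000: CF_t = 24.500000, DF = 0.608132, PV = 14.899235
  t = 7.0000: CF_t = 1024.500000, DF = 0.585305, PV = 599.645111
Price P = sum_t PV_t = 845.818576
Convexity numerator sum_t t*(t + 1/m) * CF_t / (1+y/m)^(m*t + 2):
  t = 0.5000: term = 10.921680
  t = 1.0000: term = 31.535168
  t = 1.5000: term = 60.702923
  t = 2.0000: term = 97.373954
  t = 2.5000: term = 140.578374
  t = 3.0000: term = 189.422255
  t = 3.5000: term = 243.082779
  t = 4.0000: term = 300.803658
  t = 4.5000: term = 361.890831
  t = 5.0000: term = 425.708388
  t = 5.5000: term = 491.674750
  t = 6.0000: term = 559.259056
  t = 6.5000: term = 627.977766
  t = 7.0000: term = 29162.349145
Convexity = (1/P) * sum = 32703.280727 / 845.818576 = 38.664652

Answer: Convexity = 38.6647


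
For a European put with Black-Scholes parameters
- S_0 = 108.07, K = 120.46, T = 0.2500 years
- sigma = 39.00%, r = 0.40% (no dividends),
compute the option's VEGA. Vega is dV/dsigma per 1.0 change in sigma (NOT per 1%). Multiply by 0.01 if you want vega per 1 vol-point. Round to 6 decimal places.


Answer: Vega = 19.446062

Derivation:
d1 = -0.4539799092; d2 = -0.6489799092
phi(d1) = 0.3598790011; exp(-qT) = 1.0000000000; exp(-rT) = 0.9990004998
Vega = S * exp(-qT) * phi(d1) * sqrt(T) = 108.0700 * 1.0000000000 * 0.3598790011 * 0.5000000000 = 19.446062


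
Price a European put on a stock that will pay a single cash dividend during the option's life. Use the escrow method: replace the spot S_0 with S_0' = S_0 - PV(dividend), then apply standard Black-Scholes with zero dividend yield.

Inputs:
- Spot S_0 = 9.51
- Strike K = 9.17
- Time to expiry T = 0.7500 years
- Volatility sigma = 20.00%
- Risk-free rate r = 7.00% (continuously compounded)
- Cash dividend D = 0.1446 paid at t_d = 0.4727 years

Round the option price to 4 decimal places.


PV(D) = D * exp(-r * t_d) = 0.1446 * 0.96745245 = 0.13989362
S_0' = S_0 - PV(D) = 9.5100 - 0.13989362 = 9.37010638
d1 = (ln(S_0'/K) + (r + sigma^2/2)*T) / (sigma*sqrt(T)) = 0.51434497
d2 = d1 - sigma*sqrt(T) = 0.34113989
exp(-rT) = 0.94885432
N(-d1) = 0.30350541; N(-d2) = 0.36649914
P = K * exp(-rT) * N(-d2) - S_0' * N(-d1) = 9.1700 * 0.94885432 * 0.36649914 - 9.37010638 * 0.30350541 = 0.3450

Answer: Price = 0.3450


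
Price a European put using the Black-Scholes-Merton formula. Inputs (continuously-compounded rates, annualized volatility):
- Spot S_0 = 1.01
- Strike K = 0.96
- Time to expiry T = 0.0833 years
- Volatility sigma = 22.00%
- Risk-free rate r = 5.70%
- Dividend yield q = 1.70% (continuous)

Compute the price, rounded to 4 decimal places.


d1 = (ln(S/K) + (r - q + 0.5*sigma^2) * T) / (sigma * sqrt(T)) = 0.88384053
d2 = d1 - sigma * sqrt(T) = 0.82034471
exp(-rT) = 0.99526315; exp(-qT) = 0.99858490
P = K * exp(-rT) * N(-d2) - S_0 * exp(-qT) * N(-d1)
N(-d1) = 0.18839115; N(-d2) = 0.20600981
P = 0.9600 * 0.99526315 * 0.20600981 - 1.0100 * 0.99858490 * 0.18839115 = 0.0068

Answer: Price = 0.0068


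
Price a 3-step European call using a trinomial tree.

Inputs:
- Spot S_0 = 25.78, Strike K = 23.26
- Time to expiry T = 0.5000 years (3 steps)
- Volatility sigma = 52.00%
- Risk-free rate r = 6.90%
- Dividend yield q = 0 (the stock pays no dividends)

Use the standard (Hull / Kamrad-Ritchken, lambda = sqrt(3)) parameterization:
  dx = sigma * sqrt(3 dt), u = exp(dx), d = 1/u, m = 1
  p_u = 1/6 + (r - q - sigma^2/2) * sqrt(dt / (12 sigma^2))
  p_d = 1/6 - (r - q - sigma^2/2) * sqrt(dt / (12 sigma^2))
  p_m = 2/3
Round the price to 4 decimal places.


dt = T/N = 0.166667; dx = sigma*sqrt(3*dt) = 0.367696
u = exp(dx) = 1.444402; d = 1/u = 0.692328
p_u = 0.151663, p_m = 0.666667, p_d = 0.181670
Discount per step: exp(-r*dt) = 0.988566
Stock lattice S(k, j) with j the centered position index:
  k=0: S(0,+0) = 25.7800
  k=1: S(1,-1) = 17.8482; S(1,+0) = 25.7800; S(1,+1) = 37.2367
  k=2: S(2,-2) = 12.3568; S(2,-1) = 17.8482; S(2,+0) = 25.7800; S(2,+1) = 37.2367; S(2,+2) = 53.7848
  k=3: S(3,-3) = 8.5550; S(3,-2) = 12.3568; S(3,-1) = 17.8482; S(3,+0) = 25.7800; S(3,+1) = 37.2367; S(3,+2) = 53.7848; S(3,+3) = 77.6868
Terminal payoffs V(N, j) = max(S_T - K, 0):
  V(3,-3) = 0.000000; V(3,-2) = 0.000000; V(3,-1) = 0.000000; V(3,+0) = 2.520000; V(3,+1) = 13.976688; V(3,+2) = 30.524754; V(3,+3) = 54.426817
Backward induction: V(k, j) = exp(-r*dt) * [p_u * V(k+1, j+1) + p_m * V(k+1, j) + p_d * V(k+1, j-1)]
  V(2,-2) = exp(-r*dt) * [p_u*0.000000 + p_m*0.000000 + p_d*0.000000] = 0.000000
  V(2,-1) = exp(-r*dt) * [p_u*2.520000 + p_m*0.000000 + p_d*0.000000] = 0.377822
  V(2,+0) = exp(-r*dt) * [p_u*13.976688 + p_m*2.520000 + p_d*0.000000] = 3.756304
  V(2,+1) = exp(-r*dt) * [p_u*30.524754 + p_m*13.976688 + p_d*2.520000] = 14.240376
  V(2,+2) = exp(-r*dt) * [p_u*54.426817 + p_m*30.524754 + p_d*13.976688] = 30.787434
  V(1,-1) = exp(-r*dt) * [p_u*3.756304 + p_m*0.377822 + p_d*0.000000] = 0.812181
  V(1,+0) = exp(-r*dt) * [p_u*14.240376 + p_m*3.756304 + p_d*0.377822] = 4.678471
  V(1,+1) = exp(-r*dt) * [p_u*30.787434 + p_m*14.240376 + p_d*3.756304] = 14.675573
  V(0,+0) = exp(-r*dt) * [p_u*14.675573 + p_m*4.678471 + p_d*0.812181] = 5.429476

Answer: Price = V(0,0) = 5.4295


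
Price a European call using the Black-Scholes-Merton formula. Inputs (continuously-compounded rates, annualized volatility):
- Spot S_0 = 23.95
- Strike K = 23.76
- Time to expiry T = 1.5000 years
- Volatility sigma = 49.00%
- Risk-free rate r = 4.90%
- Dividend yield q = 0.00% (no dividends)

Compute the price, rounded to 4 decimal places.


Answer: Price = 6.4134

Derivation:
d1 = (ln(S/K) + (r - q + 0.5*sigma^2) * T) / (sigma * sqrt(T)) = 0.43580893
d2 = d1 - sigma * sqrt(T) = -0.16431606
exp(-rT) = 0.92913615; exp(-qT) = 1.00000000
C = S_0 * exp(-qT) * N(d1) - K * exp(-rT) * N(d2)
N(d1) = 0.66851232; N(d2) = 0.43474117
C = 23.9500 * 1.00000000 * 0.66851232 - 23.7600 * 0.92913615 * 0.43474117 = 6.4134


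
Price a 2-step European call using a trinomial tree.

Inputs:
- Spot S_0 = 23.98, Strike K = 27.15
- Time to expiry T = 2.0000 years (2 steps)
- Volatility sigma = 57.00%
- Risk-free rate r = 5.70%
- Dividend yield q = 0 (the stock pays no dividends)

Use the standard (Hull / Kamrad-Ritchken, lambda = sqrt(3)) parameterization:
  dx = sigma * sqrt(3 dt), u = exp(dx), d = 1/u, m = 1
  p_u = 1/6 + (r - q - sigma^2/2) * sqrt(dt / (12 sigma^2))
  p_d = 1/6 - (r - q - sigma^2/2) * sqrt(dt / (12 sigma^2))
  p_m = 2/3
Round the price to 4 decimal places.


dt = T/N = 1.000000; dx = sigma*sqrt(3*dt) = 0.987269
u = exp(dx) = 2.683895; d = 1/u = 0.372593
p_u = 0.113262, p_m = 0.666667, p_d = 0.220072
Discount per step: exp(-r*dt) = 0.944594
Stock lattice S(k, j) with j the centered position index:
  k=0: S(0,+0) = 23.9800
  k=1: S(1,-1) = 8.9348; S(1,+0) = 23.9800; S(1,+1) = 64.3598
  k=2: S(2,-2) = 3.3290; S(2,-1) = 8.9348; S(2,+0) = 23.9800; S(2,+1) = 64.3598; S(2,+2) = 172.7349
Terminal payoffs V(N, j) = max(S_T - K, 0):
  V(2,-2) = 0.000000; V(2,-1) = 0.000000; V(2,+0) = 0.000000; V(2,+1) = 37.209793; V(2,+2) = 145.584904
Backward induction: V(k, j) = exp(-r*dt) * [p_u * V(k+1, j+1) + p_m * V(k+1, j) + p_d * V(k+1, j-1)]
  V(1,-1) = exp(-r*dt) * [p_u*0.000000 + p_m*0.000000 + p_d*0.000000] = 0.000000
  V(1,+0) = exp(-r*dt) * [p_u*37.209793 + p_m*0.000000 + p_d*0.000000] = 3.980942
  V(1,+1) = exp(-r*dt) * [p_u*145.584904 + p_m*37.209793 + p_d*0.000000] = 39.007704
  V(0,+0) = exp(-r*dt) * [p_u*39.007704 + p_m*3.980942 + p_d*0.000000] = 6.680209

Answer: Price = V(0,0) = 6.6802


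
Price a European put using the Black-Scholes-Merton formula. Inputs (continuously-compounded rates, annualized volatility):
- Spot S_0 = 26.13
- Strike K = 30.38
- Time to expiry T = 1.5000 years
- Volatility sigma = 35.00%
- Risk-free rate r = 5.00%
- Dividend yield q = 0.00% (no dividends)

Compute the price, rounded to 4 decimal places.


d1 = (ln(S/K) + (r - q + 0.5*sigma^2) * T) / (sigma * sqrt(T)) = 0.03773283
d2 = d1 - sigma * sqrt(T) = -0.39092787
exp(-rT) = 0.92774349; exp(-qT) = 1.00000000
P = K * exp(-rT) * N(-d2) - S_0 * exp(-qT) * N(-d1)
N(-d1) = 0.48495035; N(-d2) = 0.65207472
P = 30.3800 * 0.92774349 * 0.65207472 - 26.1300 * 1.00000000 * 0.48495035 = 5.7069

Answer: Price = 5.7069


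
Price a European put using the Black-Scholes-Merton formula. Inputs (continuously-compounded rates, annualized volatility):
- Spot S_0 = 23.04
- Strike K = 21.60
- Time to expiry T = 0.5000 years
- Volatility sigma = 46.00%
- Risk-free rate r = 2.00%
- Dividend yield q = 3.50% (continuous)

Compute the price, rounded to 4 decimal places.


Answer: Price = 2.2595

Derivation:
d1 = (ln(S/K) + (r - q + 0.5*sigma^2) * T) / (sigma * sqrt(T)) = 0.33799249
d2 = d1 - sigma * sqrt(T) = 0.01272338
exp(-rT) = 0.99004983; exp(-qT) = 0.98265224
P = K * exp(-rT) * N(-d2) - S_0 * exp(-qT) * N(-d1)
N(-d1) = 0.36768442; N(-d2) = 0.49492424
P = 21.6000 * 0.99004983 * 0.49492424 - 23.0400 * 0.98265224 * 0.36768442 = 2.2595


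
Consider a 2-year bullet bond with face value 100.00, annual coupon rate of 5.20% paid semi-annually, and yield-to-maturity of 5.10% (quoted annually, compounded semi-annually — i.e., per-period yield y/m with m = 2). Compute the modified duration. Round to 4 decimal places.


Coupon per period c = face * coupon_rate / m = 2.600000
Periods per year m = 2; per-period yield y/m = 0.025500
Number of cashflows N = 4
Cashflows (t years, CF_t, discount factor 1/(1+y/m)^(m*t), PV):
  t = 0.5000: CF_t = 2.600000, DF = 0.975134, PV = 2.535349
  t = 1.0000: CF_t = 2.600000, DF = 0.950886, PV = 2.472305
  t = 1.5000: CF_t = 2.600000, DF = 0.927242, PV = 2.410829
  t = 2.0000: CF_t = 102.600000, DF = 0.904185, PV = 92.769390
Price P = sum_t PV_t = 100.187872
First compute Macaulay numerator sum_t t * PV_t:
  t * PV_t at t = 0.5000: 1.267674
  t * PV_t at t = 1.0000: 2.472305
  t * PV_t at t = 1.5000: 3.616243
  t * PV_t at t = 2.0000: 185.538780
Macaulay duration D = 192.895003 / 100.187872 = 1.925333
Modified duration = D / (1 + y/m) = 1.925333 / (1 + 0.025500) = 1.877458

Answer: Modified duration = 1.8775


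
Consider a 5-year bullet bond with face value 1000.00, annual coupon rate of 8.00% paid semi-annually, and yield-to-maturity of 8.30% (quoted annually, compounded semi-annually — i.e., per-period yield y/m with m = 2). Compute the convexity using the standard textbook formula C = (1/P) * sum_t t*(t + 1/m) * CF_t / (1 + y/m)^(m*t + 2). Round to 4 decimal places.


Answer: Convexity = 20.0955

Derivation:
Coupon per period c = face * coupon_rate / m = 40.000000
Periods per year m = 2; per-period yield y/m = 0.041500
Number of cashflows N = 10
Cashflows (t years, CF_t, discount factor 1/(1+y/m)^(m*t), PV):
  t = 0.5000: CF_t = 40.000000, DF = 0.960154, PV = 38.406145
  t = 1.0000: CF_t = 40.000000, DF = 0.921895, PV = 36.875799
  t = 1.5000: CF_t = 40.000000, DF = 0.885161, PV = 35.406432
  t = 2.0000: CF_t = 40.000000, DF = 0.849890, PV = 33.995614
  t = 2.5000: CF_t = 40.000000, DF = 0.816025, PV = 32.641012
  t = 3.0000: CF_t = 40.000000, DF = 0.783510, PV = 31.340386
  t = 3.5000: CF_t = 40.000000, DF = 0.752290, PV = 30.091586
  t = 4.0000: CF_t = 40.000000, DF = 0.722314, PV = 28.892545
  t = 4.5000: CF_t = 40.000000, DF = 0.693532, PV = 27.741282
  t = 5.0000: CF_t = 1040.000000, DF = 0.665897, PV = 692.533197
Price P = sum_t PV_t = 987.923999
Convexity numerator sum_t t*(t + 1/m) * CF_t / (1+y/m)^(m*t + 2):
  t = 0.5000: term = 17.703216
  t = 1.0000: term = 50.993422
  t = 1.5000: term = 97.923037
  t = 2.0000: term = 156.701932
  t = 2.5000: term = 225.686891
  t = 3.0000: term = 303.371722
  t = 3.5000: term = 388.377944
  t = 4.0000: term = 479.446060
  t = 4.5000: term = 575.427340
  t = 5.0000: term = 17557.179195
Convexity = (1/P) * sum = 19852.810758 / 987.923999 = 20.095484


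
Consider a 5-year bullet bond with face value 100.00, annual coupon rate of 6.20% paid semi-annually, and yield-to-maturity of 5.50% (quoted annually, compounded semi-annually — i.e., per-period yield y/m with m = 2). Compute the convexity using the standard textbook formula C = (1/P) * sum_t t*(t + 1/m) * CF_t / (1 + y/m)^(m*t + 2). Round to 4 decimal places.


Answer: Convexity = 21.8206

Derivation:
Coupon per period c = face * coupon_rate / m = 3.100000
Periods per year m = 2; per-period yield y/m = 0.027500
Number of cashflows N = 10
Cashflows (t years, CF_t, discount factor 1/(1+y/m)^(m*t), PV):
  t = 0.5000: CF_t = 3.100000, DF = 0.973236, PV = 3.017032
  t = 1.0000: CF_t = 3.100000, DF = 0.947188, PV = 2.936284
  t = 1.5000: CF_t = 3.100000, DF = 0.921838, PV = 2.857697
  t = 2.0000: CF_t = 3.100000, DF = 0.897166, PV = 2.781214
  t = 2.5000: CF_t = 3.100000, DF = 0.873154, PV = 2.706777
  t = 3.0000: CF_t = 3.100000, DF = 0.849785, PV = 2.634333
  t = 3.5000: CF_t = 3.100000, DF = 0.827041, PV = 2.563828
  t = 4.0000: CF_t = 3.100000, DF = 0.804906, PV = 2.495210
  t = 4.5000: CF_t = 3.100000, DF = 0.783364, PV = 2.428428
  t = 5.0000: CF_t = 103.100000, DF = 0.762398, PV = 78.603224
Price P = sum_t PV_t = 103.024027
Convexity numerator sum_t t*(t + 1/m) * CF_t / (1+y/m)^(m*t + 2):
  t = 0.5000: term = 1.428849
  t = 1.0000: term = 4.171821
  t = 1.5000: term = 8.120332
  t = 2.0000: term = 13.171666
  t = 2.5000: term = 19.228710
  t = 3.0000: term = 26.199702
  t = 3.5000: term = 33.997991
  t = 4.0000: term = 42.541803
  t = 4.5000: term = 51.754018
  t = 5.0000: term = 2047.431556
Convexity = (1/P) * sum = 2248.046448 / 103.024027 = 21.820604


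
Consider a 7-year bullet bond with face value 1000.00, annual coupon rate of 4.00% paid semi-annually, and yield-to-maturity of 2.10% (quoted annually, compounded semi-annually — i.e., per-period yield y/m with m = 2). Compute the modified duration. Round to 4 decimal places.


Answer: Modified duration = 6.1658

Derivation:
Coupon per period c = face * coupon_rate / m = 20.000000
Periods per year m = 2; per-period yield y/m = 0.010500
Number of cashflows N = 14
Cashflows (t years, CF_t, discount factor 1/(1+y/m)^(m*t), PV):
  t = 0.5000: CF_t = 20.000000, DF = 0.989609, PV = 19.792182
  t = 1.0000: CF_t = 20.000000, DF = 0.979326, PV = 19.586524
  t = 1.5000: CF_t = 20.000000, DF = 0.969150, PV = 19.383002
  t = 2.0000: CF_t = 20.000000, DF = 0.959080, PV = 19.181595
  t = 2.5000: CF_t = 20.000000, DF = 0.949114, PV = 18.982281
  t = 3.0000: CF_t = 20.000000, DF = 0.939252, PV = 18.785038
  t = 3.5000: CF_t = 20.000000, DF = 0.929492, PV = 18.589845
  t = 4.0000: CF_t = 20.000000, DF = 0.919834, PV = 18.396680
  t = 4.5000: CF_t = 20.000000, DF = 0.910276, PV = 18.205522
  t = 5.0000: CF_t = 20.000000, DF = 0.900818, PV = 18.016350
  t = 5.5000: CF_t = 20.000000, DF = 0.891457, PV = 17.829144
  t = 6.0000: CF_t = 20.000000, DF = 0.882194, PV = 17.643883
  t = 6.5000: CF_t = 20.000000, DF = 0.873027, PV = 17.460548
  t = 7.0000: CF_t = 1020.000000, DF = 0.863956, PV = 881.234968
Price P = sum_t PV_t = 1123.087564
First compute Macaulay numerator sum_t t * PV_t:
  t * PV_t at t = 0.5000: 9.896091
  t * PV_t at t = 1.0000: 19.586524
  t * PV_t at t = 1.5000: 29.074503
  t * PV_t at t = 2.0000: 38.363191
  t * PV_t at t = 2.5000: 47.455703
  t * PV_t at t = 3.0000: 56.355115
  t * PV_t at t = 3.5000: 65.064458
  t * PV_t at t = 4.0000: 73.586720
  t * PV_t at t = 4.5000: 81.924849
  t * PV_t at t = 5.0000: 90.081751
  t * PV_t at t = 5.5000: 98.060294
  t * PV_t at t = 6.0000: 105.863301
  t * PV_t at t = 6.5000: 113.493560
  t * PV_t at t = 7.0000: 6168.644775
Macaulay duration D = 6997.450835 / 1123.087564 = 6.230548
Modified duration = D / (1 + y/m) = 6.230548 / (1 + 0.010500) = 6.165807


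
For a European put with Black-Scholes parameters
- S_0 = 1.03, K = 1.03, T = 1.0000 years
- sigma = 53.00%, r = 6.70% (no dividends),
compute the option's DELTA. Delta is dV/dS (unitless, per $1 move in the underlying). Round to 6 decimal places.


d1 = 0.3914150943; d2 = -0.1385849057
phi(d1) = 0.3695233226; exp(-qT) = 1.0000000000; exp(-rT) = 0.9351952013
N(-d1) = 0.3477452184
Delta = -exp(-qT) * N(-d1) = -1.0000000000 * 0.3477452184 = -0.347745

Answer: Delta = -0.347745


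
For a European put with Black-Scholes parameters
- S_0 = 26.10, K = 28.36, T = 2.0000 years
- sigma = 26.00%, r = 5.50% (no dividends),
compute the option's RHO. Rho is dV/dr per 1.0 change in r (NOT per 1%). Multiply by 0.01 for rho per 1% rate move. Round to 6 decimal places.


d1 = 0.2571573651; d2 = -0.1105381612
phi(d1) = 0.3859669680; exp(-qT) = 1.0000000000; exp(-rT) = 0.8958341353
N(-d2) = 0.5440087065
Rho = -K*T*exp(-rT)*N(-d2) = -28.3600 * 2.0000 * 0.8958341353 * 0.5440087065 = -27.642014

Answer: Rho = -27.642014


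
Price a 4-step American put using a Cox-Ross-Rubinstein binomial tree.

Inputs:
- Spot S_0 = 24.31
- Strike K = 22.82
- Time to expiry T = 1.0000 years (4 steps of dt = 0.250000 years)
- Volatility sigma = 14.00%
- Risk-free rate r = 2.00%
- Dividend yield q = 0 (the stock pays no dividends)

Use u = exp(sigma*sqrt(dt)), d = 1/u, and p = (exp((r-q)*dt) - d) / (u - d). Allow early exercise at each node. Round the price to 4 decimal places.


Answer: Price = V(0,0) = 0.6302

Derivation:
dt = T/N = 0.250000
u = exp(sigma*sqrt(dt)) = 1.072508; d = 1/u = 0.932394
p = (exp((r-q)*dt) - d) / (u - d) = 0.518282
Discount per step: exp(-r*dt) = 0.995012
Stock lattice S(k, i) with i counting down-moves:
  k=0: S(0,0) = 24.3100
  k=1: S(1,0) = 26.0727; S(1,1) = 22.6665
  k=2: S(2,0) = 27.9632; S(2,1) = 24.3100; S(2,2) = 21.1341
  k=3: S(3,0) = 29.9907; S(3,1) = 26.0727; S(3,2) = 22.6665; S(3,3) = 19.7053
  k=4: S(4,0) = 32.1653; S(4,1) = 27.9632; S(4,2) = 24.3100; S(4,3) = 21.1341; S(4,4) = 18.3731
Terminal payoffs V(N, i) = max(K - S_T, 0):
  V(4,0) = 0.000000; V(4,1) = 0.000000; V(4,2) = 0.000000; V(4,3) = 1.685901; V(4,4) = 4.446897
Backward induction: V(k, i) = exp(-r*dt) * [p * V(k+1, i) + (1-p) * V(k+1, i+1)]; then take max(V_cont, immediate exercise) for American.
  V(3,0) = exp(-r*dt) * [p*0.000000 + (1-p)*0.000000] = 0.000000; exercise = 0.000000; V(3,0) = max -> 0.000000
  V(3,1) = exp(-r*dt) * [p*0.000000 + (1-p)*0.000000] = 0.000000; exercise = 0.000000; V(3,1) = max -> 0.000000
  V(3,2) = exp(-r*dt) * [p*0.000000 + (1-p)*1.685901] = 0.808079; exercise = 0.153506; V(3,2) = max -> 0.808079
  V(3,3) = exp(-r*dt) * [p*1.685901 + (1-p)*4.446897] = 3.000882; exercise = 3.114697; V(3,3) = max -> 3.114697
  V(2,0) = exp(-r*dt) * [p*0.000000 + (1-p)*0.000000] = 0.000000; exercise = 0.000000; V(2,0) = max -> 0.000000
  V(2,1) = exp(-r*dt) * [p*0.000000 + (1-p)*0.808079] = 0.387325; exercise = 0.000000; V(2,1) = max -> 0.387325
  V(2,2) = exp(-r*dt) * [p*0.808079 + (1-p)*3.114697] = 1.909647; exercise = 1.685901; V(2,2) = max -> 1.909647
  V(1,0) = exp(-r*dt) * [p*0.000000 + (1-p)*0.387325] = 0.185651; exercise = 0.000000; V(1,0) = max -> 0.185651
  V(1,1) = exp(-r*dt) * [p*0.387325 + (1-p)*1.909647] = 1.115066; exercise = 0.153506; V(1,1) = max -> 1.115066
  V(0,0) = exp(-r*dt) * [p*0.185651 + (1-p)*1.115066] = 0.630208; exercise = 0.000000; V(0,0) = max -> 0.630208


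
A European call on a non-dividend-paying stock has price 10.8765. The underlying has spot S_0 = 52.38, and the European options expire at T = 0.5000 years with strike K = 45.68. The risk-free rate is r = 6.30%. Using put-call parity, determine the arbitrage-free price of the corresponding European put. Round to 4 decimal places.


Answer: Put price = 2.7600

Derivation:
Put-call parity: C - P = S_0 * exp(-qT) - K * exp(-rT).
S_0 * exp(-qT) = 52.3800 * 1.00000000 = 52.38000000
K * exp(-rT) = 45.6800 * 0.96899096 = 44.26350689
P = C - S*exp(-qT) + K*exp(-rT)
P = 10.8765 - 52.38000000 + 44.26350689 = 2.7600


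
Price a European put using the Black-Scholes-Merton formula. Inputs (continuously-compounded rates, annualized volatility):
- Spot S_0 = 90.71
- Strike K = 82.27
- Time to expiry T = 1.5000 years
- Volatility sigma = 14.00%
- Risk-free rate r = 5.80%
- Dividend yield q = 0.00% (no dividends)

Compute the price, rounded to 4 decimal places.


Answer: Price = 1.0159

Derivation:
d1 = (ln(S/K) + (r - q + 0.5*sigma^2) * T) / (sigma * sqrt(T)) = 1.16269745
d2 = d1 - sigma * sqrt(T) = 0.99123317
exp(-rT) = 0.91667710; exp(-qT) = 1.00000000
P = K * exp(-rT) * N(-d2) - S_0 * exp(-qT) * N(-d1)
N(-d1) = 0.12247614; N(-d2) = 0.16078587
P = 82.2700 * 0.91667710 * 0.16078587 - 90.7100 * 1.00000000 * 0.12247614 = 1.0159


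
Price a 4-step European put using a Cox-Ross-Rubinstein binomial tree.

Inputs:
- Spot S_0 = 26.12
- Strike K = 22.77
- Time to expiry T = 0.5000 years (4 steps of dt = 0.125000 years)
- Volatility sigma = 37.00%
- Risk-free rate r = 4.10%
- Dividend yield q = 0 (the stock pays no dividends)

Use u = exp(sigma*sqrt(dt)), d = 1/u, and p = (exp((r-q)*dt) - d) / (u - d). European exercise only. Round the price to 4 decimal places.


Answer: Price = V(0,0) = 1.1814

Derivation:
dt = T/N = 0.125000
u = exp(sigma*sqrt(dt)) = 1.139757; d = 1/u = 0.877380
p = (exp((r-q)*dt) - d) / (u - d) = 0.486926
Discount per step: exp(-r*dt) = 0.994888
Stock lattice S(k, i) with i counting down-moves:
  k=0: S(0,0) = 26.1200
  k=1: S(1,0) = 29.7704; S(1,1) = 22.9172
  k=2: S(2,0) = 33.9311; S(2,1) = 26.1200; S(2,2) = 20.1071
  k=3: S(3,0) = 38.6732; S(3,1) = 29.7704; S(3,2) = 22.9172; S(3,3) = 17.6416
  k=4: S(4,0) = 44.0780; S(4,1) = 33.9311; S(4,2) = 26.1200; S(4,3) = 20.1071; S(4,4) = 15.4784
Terminal payoffs V(N, i) = max(K - S_T, 0):
  V(4,0) = 0.000000; V(4,1) = 0.000000; V(4,2) = 0.000000; V(4,3) = 2.662924; V(4,4) = 7.291650
Backward induction: V(k, i) = exp(-r*dt) * [p * V(k+1, i) + (1-p) * V(k+1, i+1)].
  V(3,0) = exp(-r*dt) * [p*0.000000 + (1-p)*0.000000] = 0.000000
  V(3,1) = exp(-r*dt) * [p*0.000000 + (1-p)*0.000000] = 0.000000
  V(3,2) = exp(-r*dt) * [p*0.000000 + (1-p)*2.662924] = 1.359293
  V(3,3) = exp(-r*dt) * [p*2.662924 + (1-p)*7.291650] = 5.012050
  V(2,0) = exp(-r*dt) * [p*0.000000 + (1-p)*0.000000] = 0.000000
  V(2,1) = exp(-r*dt) * [p*0.000000 + (1-p)*1.359293] = 0.693853
  V(2,2) = exp(-r*dt) * [p*1.359293 + (1-p)*5.012050] = 3.216899
  V(1,0) = exp(-r*dt) * [p*0.000000 + (1-p)*0.693853] = 0.354178
  V(1,1) = exp(-r*dt) * [p*0.693853 + (1-p)*3.216899] = 1.978198
  V(0,0) = exp(-r*dt) * [p*0.354178 + (1-p)*1.978198] = 1.181350


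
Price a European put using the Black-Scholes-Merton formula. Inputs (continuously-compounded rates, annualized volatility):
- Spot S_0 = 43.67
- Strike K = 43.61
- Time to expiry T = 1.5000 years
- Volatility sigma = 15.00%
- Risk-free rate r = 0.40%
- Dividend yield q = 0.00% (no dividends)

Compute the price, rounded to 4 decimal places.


Answer: Price = 3.0265

Derivation:
d1 = (ln(S/K) + (r - q + 0.5*sigma^2) * T) / (sigma * sqrt(T)) = 0.13199966
d2 = d1 - sigma * sqrt(T) = -0.05171207
exp(-rT) = 0.99401796; exp(-qT) = 1.00000000
P = K * exp(-rT) * N(-d2) - S_0 * exp(-qT) * N(-d1)
N(-d1) = 0.44749228; N(-d2) = 0.52062094
P = 43.6100 * 0.99401796 * 0.52062094 - 43.6700 * 1.00000000 * 0.44749228 = 3.0265


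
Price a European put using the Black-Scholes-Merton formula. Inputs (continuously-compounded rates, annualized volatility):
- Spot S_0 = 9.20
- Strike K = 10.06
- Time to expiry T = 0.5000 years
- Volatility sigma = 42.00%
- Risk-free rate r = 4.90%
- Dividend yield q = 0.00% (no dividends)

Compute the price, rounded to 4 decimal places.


Answer: Price = 1.4571

Derivation:
d1 = (ln(S/K) + (r - q + 0.5*sigma^2) * T) / (sigma * sqrt(T)) = -0.06991495
d2 = d1 - sigma * sqrt(T) = -0.36689980
exp(-rT) = 0.97579769; exp(-qT) = 1.00000000
P = K * exp(-rT) * N(-d2) - S_0 * exp(-qT) * N(-d1)
N(-d1) = 0.52786932; N(-d2) = 0.64315312
P = 10.0600 * 0.97579769 * 0.64315312 - 9.2000 * 1.00000000 * 0.52786932 = 1.4571


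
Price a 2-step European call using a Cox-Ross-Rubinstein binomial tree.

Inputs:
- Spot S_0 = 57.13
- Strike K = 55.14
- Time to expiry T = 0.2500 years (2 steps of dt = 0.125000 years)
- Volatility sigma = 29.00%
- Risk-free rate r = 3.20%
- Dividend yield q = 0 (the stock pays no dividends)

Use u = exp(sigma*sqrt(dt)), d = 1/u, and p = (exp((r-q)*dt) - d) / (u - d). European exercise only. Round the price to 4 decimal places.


dt = T/N = 0.125000
u = exp(sigma*sqrt(dt)) = 1.107971; d = 1/u = 0.902551
p = (exp((r-q)*dt) - d) / (u - d) = 0.493901
Discount per step: exp(-r*dt) = 0.996008
Stock lattice S(k, i) with i counting down-moves:
  k=0: S(0,0) = 57.1300
  k=1: S(1,0) = 63.2984; S(1,1) = 51.5627
  k=2: S(2,0) = 70.1328; S(2,1) = 57.1300; S(2,2) = 46.5380
Terminal payoffs V(N, i) = max(S_T - K, 0):
  V(2,0) = 14.992783; V(2,1) = 1.990000; V(2,2) = 0.000000
Backward induction: V(k, i) = exp(-r*dt) * [p * V(k+1, i) + (1-p) * V(k+1, i+1)].
  V(1,0) = exp(-r*dt) * [p*14.992783 + (1-p)*1.990000] = 8.378507
  V(1,1) = exp(-r*dt) * [p*1.990000 + (1-p)*0.000000] = 0.978940
  V(0,0) = exp(-r*dt) * [p*8.378507 + (1-p)*0.978940] = 4.615096

Answer: Price = V(0,0) = 4.6151


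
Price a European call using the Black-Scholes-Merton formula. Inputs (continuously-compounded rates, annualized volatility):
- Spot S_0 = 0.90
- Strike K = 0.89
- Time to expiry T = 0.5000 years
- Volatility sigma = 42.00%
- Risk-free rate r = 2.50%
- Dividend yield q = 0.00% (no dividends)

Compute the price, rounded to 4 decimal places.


d1 = (ln(S/K) + (r - q + 0.5*sigma^2) * T) / (sigma * sqrt(T)) = 0.22820457
d2 = d1 - sigma * sqrt(T) = -0.06878027
exp(-rT) = 0.98757780; exp(-qT) = 1.00000000
C = S_0 * exp(-qT) * N(d1) - K * exp(-rT) * N(d2)
N(d1) = 0.59025640; N(d2) = 0.47258226
C = 0.9000 * 1.00000000 * 0.59025640 - 0.8900 * 0.98757780 * 0.47258226 = 0.1159

Answer: Price = 0.1159
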